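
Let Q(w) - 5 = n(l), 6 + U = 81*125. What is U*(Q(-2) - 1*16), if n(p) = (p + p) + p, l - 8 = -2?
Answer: 70833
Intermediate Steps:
l = 6 (l = 8 - 2 = 6)
U = 10119 (U = -6 + 81*125 = -6 + 10125 = 10119)
n(p) = 3*p (n(p) = 2*p + p = 3*p)
Q(w) = 23 (Q(w) = 5 + 3*6 = 5 + 18 = 23)
U*(Q(-2) - 1*16) = 10119*(23 - 1*16) = 10119*(23 - 16) = 10119*7 = 70833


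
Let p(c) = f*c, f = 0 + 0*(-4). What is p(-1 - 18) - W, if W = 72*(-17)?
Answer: 1224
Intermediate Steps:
W = -1224
f = 0 (f = 0 + 0 = 0)
p(c) = 0 (p(c) = 0*c = 0)
p(-1 - 18) - W = 0 - 1*(-1224) = 0 + 1224 = 1224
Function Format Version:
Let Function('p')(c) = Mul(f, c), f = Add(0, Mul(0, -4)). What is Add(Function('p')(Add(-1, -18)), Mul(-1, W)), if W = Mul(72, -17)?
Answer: 1224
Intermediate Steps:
W = -1224
f = 0 (f = Add(0, 0) = 0)
Function('p')(c) = 0 (Function('p')(c) = Mul(0, c) = 0)
Add(Function('p')(Add(-1, -18)), Mul(-1, W)) = Add(0, Mul(-1, -1224)) = Add(0, 1224) = 1224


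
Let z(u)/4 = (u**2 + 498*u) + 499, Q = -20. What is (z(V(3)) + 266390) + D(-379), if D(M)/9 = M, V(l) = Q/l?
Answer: 2266855/9 ≈ 2.5187e+5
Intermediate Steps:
V(l) = -20/l
D(M) = 9*M
z(u) = 1996 + 4*u**2 + 1992*u (z(u) = 4*((u**2 + 498*u) + 499) = 4*(499 + u**2 + 498*u) = 1996 + 4*u**2 + 1992*u)
(z(V(3)) + 266390) + D(-379) = ((1996 + 4*(-20/3)**2 + 1992*(-20/3)) + 266390) + 9*(-379) = ((1996 + 4*(-20*1/3)**2 + 1992*(-20*1/3)) + 266390) - 3411 = ((1996 + 4*(-20/3)**2 + 1992*(-20/3)) + 266390) - 3411 = ((1996 + 4*(400/9) - 13280) + 266390) - 3411 = ((1996 + 1600/9 - 13280) + 266390) - 3411 = (-99956/9 + 266390) - 3411 = 2297554/9 - 3411 = 2266855/9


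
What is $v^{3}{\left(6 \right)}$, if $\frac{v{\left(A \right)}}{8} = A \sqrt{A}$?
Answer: $663552 \sqrt{6} \approx 1.6254 \cdot 10^{6}$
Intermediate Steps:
$v{\left(A \right)} = 8 A^{\frac{3}{2}}$ ($v{\left(A \right)} = 8 A \sqrt{A} = 8 A^{\frac{3}{2}}$)
$v^{3}{\left(6 \right)} = \left(8 \cdot 6^{\frac{3}{2}}\right)^{3} = \left(8 \cdot 6 \sqrt{6}\right)^{3} = \left(48 \sqrt{6}\right)^{3} = 663552 \sqrt{6}$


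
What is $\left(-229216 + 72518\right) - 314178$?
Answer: $-470876$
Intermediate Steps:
$\left(-229216 + 72518\right) - 314178 = -156698 - 314178 = -470876$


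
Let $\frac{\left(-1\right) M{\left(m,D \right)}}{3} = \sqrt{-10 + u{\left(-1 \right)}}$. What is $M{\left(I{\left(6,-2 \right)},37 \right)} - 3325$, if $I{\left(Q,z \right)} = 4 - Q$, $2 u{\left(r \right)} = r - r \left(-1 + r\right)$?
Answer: $-3325 - \frac{3 i \sqrt{46}}{2} \approx -3325.0 - 10.173 i$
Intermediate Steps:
$u{\left(r \right)} = \frac{r}{2} - \frac{r \left(-1 + r\right)}{2}$ ($u{\left(r \right)} = \frac{r - r \left(-1 + r\right)}{2} = \frac{r}{2} - \frac{r \left(-1 + r\right)}{2}$)
$M{\left(m,D \right)} = - \frac{3 i \sqrt{46}}{2}$ ($M{\left(m,D \right)} = - 3 \sqrt{-10 + \frac{1}{2} \left(-1\right) \left(2 - -1\right)} = - 3 \sqrt{-10 + \frac{1}{2} \left(-1\right) \left(2 + 1\right)} = - 3 \sqrt{-10 + \frac{1}{2} \left(-1\right) 3} = - 3 \sqrt{-10 - \frac{3}{2}} = - 3 \sqrt{- \frac{23}{2}} = - 3 \frac{i \sqrt{46}}{2} = - \frac{3 i \sqrt{46}}{2}$)
$M{\left(I{\left(6,-2 \right)},37 \right)} - 3325 = - \frac{3 i \sqrt{46}}{2} - 3325 = -3325 - \frac{3 i \sqrt{46}}{2}$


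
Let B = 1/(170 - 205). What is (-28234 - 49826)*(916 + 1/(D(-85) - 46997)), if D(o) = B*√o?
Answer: 78060*(-916*√85 + 1506723785*I)/(√85 - 1644895*I) ≈ -7.1503e+7 - 9.2983e-6*I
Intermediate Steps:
B = -1/35 (B = 1/(-35) = -1/35 ≈ -0.028571)
D(o) = -√o/35
(-28234 - 49826)*(916 + 1/(D(-85) - 46997)) = (-28234 - 49826)*(916 + 1/(-I*√85/35 - 46997)) = -78060*(916 + 1/(-I*√85/35 - 46997)) = -78060*(916 + 1/(-46997 - I*√85/35)) = -71502960 - 78060/(-46997 - I*√85/35)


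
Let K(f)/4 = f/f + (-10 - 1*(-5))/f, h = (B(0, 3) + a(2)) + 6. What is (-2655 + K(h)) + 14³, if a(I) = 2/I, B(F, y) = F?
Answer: 631/7 ≈ 90.143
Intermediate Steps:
h = 7 (h = (0 + 2/2) + 6 = (0 + 2*(½)) + 6 = (0 + 1) + 6 = 1 + 6 = 7)
K(f) = 4 - 20/f (K(f) = 4*(f/f + (-10 - 1*(-5))/f) = 4*(1 + (-10 + 5)/f) = 4*(1 - 5/f) = 4 - 20/f)
(-2655 + K(h)) + 14³ = (-2655 + (4 - 20/7)) + 14³ = (-2655 + (4 - 20*⅐)) + 2744 = (-2655 + (4 - 20/7)) + 2744 = (-2655 + 8/7) + 2744 = -18577/7 + 2744 = 631/7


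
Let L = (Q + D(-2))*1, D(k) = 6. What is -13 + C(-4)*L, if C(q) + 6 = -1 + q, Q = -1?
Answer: -68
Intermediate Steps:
C(q) = -7 + q (C(q) = -6 + (-1 + q) = -7 + q)
L = 5 (L = (-1 + 6)*1 = 5*1 = 5)
-13 + C(-4)*L = -13 + (-7 - 4)*5 = -13 - 11*5 = -13 - 55 = -68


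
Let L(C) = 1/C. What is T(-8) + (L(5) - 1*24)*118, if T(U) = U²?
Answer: -13722/5 ≈ -2744.4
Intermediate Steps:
T(-8) + (L(5) - 1*24)*118 = (-8)² + (1/5 - 1*24)*118 = 64 + (⅕ - 24)*118 = 64 - 119/5*118 = 64 - 14042/5 = -13722/5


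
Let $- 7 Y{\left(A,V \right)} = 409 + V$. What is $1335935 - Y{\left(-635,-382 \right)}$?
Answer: $\frac{9351572}{7} \approx 1.3359 \cdot 10^{6}$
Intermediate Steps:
$Y{\left(A,V \right)} = - \frac{409}{7} - \frac{V}{7}$ ($Y{\left(A,V \right)} = - \frac{409 + V}{7} = - \frac{409}{7} - \frac{V}{7}$)
$1335935 - Y{\left(-635,-382 \right)} = 1335935 - \left(- \frac{409}{7} - - \frac{382}{7}\right) = 1335935 - \left(- \frac{409}{7} + \frac{382}{7}\right) = 1335935 - - \frac{27}{7} = 1335935 + \frac{27}{7} = \frac{9351572}{7}$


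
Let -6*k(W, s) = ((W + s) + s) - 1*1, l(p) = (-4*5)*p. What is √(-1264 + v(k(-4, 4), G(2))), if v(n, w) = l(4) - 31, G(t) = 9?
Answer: 5*I*√55 ≈ 37.081*I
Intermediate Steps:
l(p) = -20*p
k(W, s) = ⅙ - s/3 - W/6 (k(W, s) = -(((W + s) + s) - 1*1)/6 = -((W + 2*s) - 1)/6 = -(-1 + W + 2*s)/6 = ⅙ - s/3 - W/6)
v(n, w) = -111 (v(n, w) = -20*4 - 31 = -80 - 31 = -111)
√(-1264 + v(k(-4, 4), G(2))) = √(-1264 - 111) = √(-1375) = 5*I*√55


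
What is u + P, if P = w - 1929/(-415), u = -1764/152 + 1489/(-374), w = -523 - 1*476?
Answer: -1489149053/1474495 ≈ -1009.9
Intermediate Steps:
w = -999 (w = -523 - 476 = -999)
u = -55379/3553 (u = -1764*1/152 + 1489*(-1/374) = -441/38 - 1489/374 = -55379/3553 ≈ -15.587)
P = -412656/415 (P = -999 - 1929/(-415) = -999 - 1929*(-1)/415 = -999 - 1*(-1929/415) = -999 + 1929/415 = -412656/415 ≈ -994.35)
u + P = -55379/3553 - 412656/415 = -1489149053/1474495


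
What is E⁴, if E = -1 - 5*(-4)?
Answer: 130321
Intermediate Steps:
E = 19 (E = -1 + 20 = 19)
E⁴ = 19⁴ = 130321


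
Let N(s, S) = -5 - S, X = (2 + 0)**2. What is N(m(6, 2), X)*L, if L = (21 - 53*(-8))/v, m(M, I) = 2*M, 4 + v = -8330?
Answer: 445/926 ≈ 0.48056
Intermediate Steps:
v = -8334 (v = -4 - 8330 = -8334)
X = 4 (X = 2**2 = 4)
L = -445/8334 (L = (21 - 53*(-8))/(-8334) = (21 + 424)*(-1/8334) = 445*(-1/8334) = -445/8334 ≈ -0.053396)
N(m(6, 2), X)*L = (-5 - 1*4)*(-445/8334) = (-5 - 4)*(-445/8334) = -9*(-445/8334) = 445/926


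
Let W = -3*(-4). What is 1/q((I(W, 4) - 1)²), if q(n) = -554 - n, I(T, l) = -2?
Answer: -1/563 ≈ -0.0017762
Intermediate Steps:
W = 12
1/q((I(W, 4) - 1)²) = 1/(-554 - (-2 - 1)²) = 1/(-554 - 1*(-3)²) = 1/(-554 - 1*9) = 1/(-554 - 9) = 1/(-563) = -1/563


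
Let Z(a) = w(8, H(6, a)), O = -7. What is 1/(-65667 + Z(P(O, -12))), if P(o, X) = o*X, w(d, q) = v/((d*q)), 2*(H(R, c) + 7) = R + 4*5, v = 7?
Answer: -48/3152009 ≈ -1.5228e-5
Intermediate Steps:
H(R, c) = 3 + R/2 (H(R, c) = -7 + (R + 4*5)/2 = -7 + (R + 20)/2 = -7 + (20 + R)/2 = -7 + (10 + R/2) = 3 + R/2)
w(d, q) = 7/(d*q) (w(d, q) = 7/((d*q)) = 7*(1/(d*q)) = 7/(d*q))
P(o, X) = X*o
Z(a) = 7/48 (Z(a) = 7/(8*(3 + (½)*6)) = 7*(⅛)/(3 + 3) = 7*(⅛)/6 = 7*(⅛)*(⅙) = 7/48)
1/(-65667 + Z(P(O, -12))) = 1/(-65667 + 7/48) = 1/(-3152009/48) = -48/3152009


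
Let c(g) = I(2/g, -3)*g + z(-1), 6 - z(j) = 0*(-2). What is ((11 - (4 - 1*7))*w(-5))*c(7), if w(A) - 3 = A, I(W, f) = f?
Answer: 420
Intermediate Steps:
z(j) = 6 (z(j) = 6 - 0*(-2) = 6 - 1*0 = 6 + 0 = 6)
c(g) = 6 - 3*g (c(g) = -3*g + 6 = 6 - 3*g)
w(A) = 3 + A
((11 - (4 - 1*7))*w(-5))*c(7) = ((11 - (4 - 1*7))*(3 - 5))*(6 - 3*7) = ((11 - (4 - 7))*(-2))*(6 - 21) = ((11 - 1*(-3))*(-2))*(-15) = ((11 + 3)*(-2))*(-15) = (14*(-2))*(-15) = -28*(-15) = 420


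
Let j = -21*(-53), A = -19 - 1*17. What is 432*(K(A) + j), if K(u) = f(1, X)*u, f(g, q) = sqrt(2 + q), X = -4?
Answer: 480816 - 15552*I*sqrt(2) ≈ 4.8082e+5 - 21994.0*I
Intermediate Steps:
A = -36 (A = -19 - 17 = -36)
j = 1113
K(u) = I*u*sqrt(2) (K(u) = sqrt(2 - 4)*u = sqrt(-2)*u = (I*sqrt(2))*u = I*u*sqrt(2))
432*(K(A) + j) = 432*(I*(-36)*sqrt(2) + 1113) = 432*(-36*I*sqrt(2) + 1113) = 432*(1113 - 36*I*sqrt(2)) = 480816 - 15552*I*sqrt(2)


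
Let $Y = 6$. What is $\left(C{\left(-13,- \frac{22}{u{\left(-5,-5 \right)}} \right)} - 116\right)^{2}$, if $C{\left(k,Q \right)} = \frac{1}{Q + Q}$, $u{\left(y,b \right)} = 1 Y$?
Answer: $\frac{6528025}{484} \approx 13488.0$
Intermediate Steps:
$u{\left(y,b \right)} = 6$ ($u{\left(y,b \right)} = 1 \cdot 6 = 6$)
$C{\left(k,Q \right)} = \frac{1}{2 Q}$
$\left(C{\left(-13,- \frac{22}{u{\left(-5,-5 \right)}} \right)} - 116\right)^{2} = \left(\frac{1}{2 \left(- \frac{22}{6}\right)} - 116\right)^{2} = \left(\frac{1}{2 \left(\left(-22\right) \frac{1}{6}\right)} - 116\right)^{2} = \left(\frac{1}{2 \left(- \frac{11}{3}\right)} - 116\right)^{2} = \left(\frac{1}{2} \left(- \frac{3}{11}\right) - 116\right)^{2} = \left(- \frac{3}{22} - 116\right)^{2} = \left(- \frac{2555}{22}\right)^{2} = \frac{6528025}{484}$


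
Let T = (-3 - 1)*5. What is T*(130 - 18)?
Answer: -2240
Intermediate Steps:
T = -20 (T = -4*5 = -20)
T*(130 - 18) = -20*(130 - 18) = -20*112 = -2240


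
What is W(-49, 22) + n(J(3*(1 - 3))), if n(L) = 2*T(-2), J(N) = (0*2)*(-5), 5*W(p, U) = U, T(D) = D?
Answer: ⅖ ≈ 0.40000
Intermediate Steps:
W(p, U) = U/5
J(N) = 0 (J(N) = 0*(-5) = 0)
n(L) = -4 (n(L) = 2*(-2) = -4)
W(-49, 22) + n(J(3*(1 - 3))) = (⅕)*22 - 4 = 22/5 - 4 = ⅖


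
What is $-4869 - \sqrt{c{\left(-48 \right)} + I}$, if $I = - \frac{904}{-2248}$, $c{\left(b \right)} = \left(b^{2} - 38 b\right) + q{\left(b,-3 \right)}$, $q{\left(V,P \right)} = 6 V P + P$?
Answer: $-4869 - \frac{\sqrt{393968182}}{281} \approx -4939.6$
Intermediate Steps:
$q{\left(V,P \right)} = P + 6 P V$ ($q{\left(V,P \right)} = 6 P V + P = P + 6 P V$)
$c{\left(b \right)} = -3 + b^{2} - 56 b$ ($c{\left(b \right)} = \left(b^{2} - 38 b\right) - 3 \left(1 + 6 b\right) = \left(b^{2} - 38 b\right) - \left(3 + 18 b\right) = -3 + b^{2} - 56 b$)
$I = \frac{113}{281}$ ($I = \left(-904\right) \left(- \frac{1}{2248}\right) = \frac{113}{281} \approx 0.40214$)
$-4869 - \sqrt{c{\left(-48 \right)} + I} = -4869 - \sqrt{\left(-3 + \left(-48\right)^{2} - -2688\right) + \frac{113}{281}} = -4869 - \sqrt{\left(-3 + 2304 + 2688\right) + \frac{113}{281}} = -4869 - \sqrt{4989 + \frac{113}{281}} = -4869 - \sqrt{\frac{1402022}{281}} = -4869 - \frac{\sqrt{393968182}}{281}$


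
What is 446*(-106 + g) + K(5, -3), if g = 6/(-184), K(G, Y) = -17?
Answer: -2176147/46 ≈ -47308.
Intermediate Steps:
g = -3/92 (g = 6*(-1/184) = -3/92 ≈ -0.032609)
446*(-106 + g) + K(5, -3) = 446*(-106 - 3/92) - 17 = 446*(-9755/92) - 17 = -2175365/46 - 17 = -2176147/46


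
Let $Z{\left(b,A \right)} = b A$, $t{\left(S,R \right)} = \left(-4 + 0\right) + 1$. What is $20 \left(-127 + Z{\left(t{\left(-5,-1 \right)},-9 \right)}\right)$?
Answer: $-2000$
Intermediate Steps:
$t{\left(S,R \right)} = -3$ ($t{\left(S,R \right)} = -4 + 1 = -3$)
$Z{\left(b,A \right)} = A b$
$20 \left(-127 + Z{\left(t{\left(-5,-1 \right)},-9 \right)}\right) = 20 \left(-127 - -27\right) = 20 \left(-127 + 27\right) = 20 \left(-100\right) = -2000$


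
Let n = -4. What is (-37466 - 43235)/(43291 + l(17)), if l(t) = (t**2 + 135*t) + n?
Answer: -80701/45871 ≈ -1.7593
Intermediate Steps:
l(t) = -4 + t**2 + 135*t (l(t) = (t**2 + 135*t) - 4 = -4 + t**2 + 135*t)
(-37466 - 43235)/(43291 + l(17)) = (-37466 - 43235)/(43291 + (-4 + 17**2 + 135*17)) = -80701/(43291 + (-4 + 289 + 2295)) = -80701/(43291 + 2580) = -80701/45871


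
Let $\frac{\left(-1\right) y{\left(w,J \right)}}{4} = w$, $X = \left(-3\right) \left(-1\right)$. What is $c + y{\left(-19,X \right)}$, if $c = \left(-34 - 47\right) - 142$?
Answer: $-147$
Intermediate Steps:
$X = 3$
$y{\left(w,J \right)} = - 4 w$
$c = -223$ ($c = -81 - 142 = -223$)
$c + y{\left(-19,X \right)} = -223 - -76 = -223 + 76 = -147$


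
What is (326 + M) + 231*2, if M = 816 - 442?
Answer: 1162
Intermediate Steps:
M = 374
(326 + M) + 231*2 = (326 + 374) + 231*2 = 700 + 462 = 1162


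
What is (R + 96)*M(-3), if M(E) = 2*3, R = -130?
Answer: -204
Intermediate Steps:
M(E) = 6
(R + 96)*M(-3) = (-130 + 96)*6 = -34*6 = -204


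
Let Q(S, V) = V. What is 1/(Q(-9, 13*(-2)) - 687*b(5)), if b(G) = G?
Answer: -1/3461 ≈ -0.00028893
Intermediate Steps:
1/(Q(-9, 13*(-2)) - 687*b(5)) = 1/(13*(-2) - 687*5) = 1/(-26 - 3435) = 1/(-3461) = -1/3461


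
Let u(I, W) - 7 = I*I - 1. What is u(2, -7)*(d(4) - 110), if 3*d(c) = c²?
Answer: -3140/3 ≈ -1046.7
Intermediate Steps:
u(I, W) = 6 + I² (u(I, W) = 7 + (I*I - 1) = 7 + (I² - 1) = 7 + (-1 + I²) = 6 + I²)
d(c) = c²/3
u(2, -7)*(d(4) - 110) = (6 + 2²)*((⅓)*4² - 110) = (6 + 4)*((⅓)*16 - 110) = 10*(16/3 - 110) = 10*(-314/3) = -3140/3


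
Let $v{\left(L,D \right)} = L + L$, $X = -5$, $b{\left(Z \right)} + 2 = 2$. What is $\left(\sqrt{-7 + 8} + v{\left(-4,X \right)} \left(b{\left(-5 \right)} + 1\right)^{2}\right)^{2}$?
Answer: $49$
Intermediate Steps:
$b{\left(Z \right)} = 0$ ($b{\left(Z \right)} = -2 + 2 = 0$)
$v{\left(L,D \right)} = 2 L$
$\left(\sqrt{-7 + 8} + v{\left(-4,X \right)} \left(b{\left(-5 \right)} + 1\right)^{2}\right)^{2} = \left(\sqrt{-7 + 8} + 2 \left(-4\right) \left(0 + 1\right)^{2}\right)^{2} = \left(\sqrt{1} - 8 \cdot 1^{2}\right)^{2} = \left(1 - 8\right)^{2} = \left(-7\right)^{2} = 49$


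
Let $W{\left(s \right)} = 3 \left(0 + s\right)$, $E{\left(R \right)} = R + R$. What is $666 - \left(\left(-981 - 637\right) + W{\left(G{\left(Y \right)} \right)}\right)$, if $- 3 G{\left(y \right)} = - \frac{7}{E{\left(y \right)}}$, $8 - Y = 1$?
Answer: $\frac{4567}{2} \approx 2283.5$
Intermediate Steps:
$Y = 7$ ($Y = 8 - 1 = 7$)
$E{\left(R \right)} = 2 R$
$G{\left(y \right)} = \frac{7}{6 y}$ ($G{\left(y \right)} = - \frac{\left(-7\right) \frac{1}{2 y}}{3} = - \frac{\left(- \frac{7}{2}\right) \frac{1}{y}}{3} = \frac{7}{6 y}$)
$W{\left(s \right)} = 3 s$
$666 - \left(\left(-981 - 637\right) + W{\left(G{\left(Y \right)} \right)}\right) = 666 - \left(\left(-981 - 637\right) + 3 \frac{7}{6 \cdot 7}\right) = 666 - \left(\left(-981 - 637\right) + 3 \cdot \frac{7}{6} \cdot \frac{1}{7}\right) = 666 - \left(-1618 + 3 \cdot \frac{1}{6}\right) = 666 - \left(-1618 + \frac{1}{2}\right) = 666 - - \frac{3235}{2} = 666 + \frac{3235}{2} = \frac{4567}{2}$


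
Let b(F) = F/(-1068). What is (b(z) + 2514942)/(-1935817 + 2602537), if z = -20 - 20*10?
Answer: 671489569/178014240 ≈ 3.7721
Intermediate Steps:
z = -220 (z = -20 - 200 = -220)
b(F) = -F/1068 (b(F) = F*(-1/1068) = -F/1068)
(b(z) + 2514942)/(-1935817 + 2602537) = (-1/1068*(-220) + 2514942)/(-1935817 + 2602537) = (55/267 + 2514942)/666720 = (671489569/267)*(1/666720) = 671489569/178014240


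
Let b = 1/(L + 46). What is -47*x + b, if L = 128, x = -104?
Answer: 850513/174 ≈ 4888.0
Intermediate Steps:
b = 1/174 (b = 1/(128 + 46) = 1/174 ≈ 0.0057471)
-47*x + b = -47*(-104) + 1/174 = 4888 + 1/174 = 850513/174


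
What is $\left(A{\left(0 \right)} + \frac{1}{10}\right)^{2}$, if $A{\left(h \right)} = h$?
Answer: $\frac{1}{100} \approx 0.01$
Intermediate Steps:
$\left(A{\left(0 \right)} + \frac{1}{10}\right)^{2} = \left(0 + \frac{1}{10}\right)^{2} = \left(\frac{1}{10}\right)^{2} = \frac{1}{100}$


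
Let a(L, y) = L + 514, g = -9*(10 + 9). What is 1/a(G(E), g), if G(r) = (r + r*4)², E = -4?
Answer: 1/914 ≈ 0.0010941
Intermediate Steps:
g = -171 (g = -9*19 = -171)
G(r) = 25*r² (G(r) = (r + 4*r)² = (5*r)² = 25*r²)
a(L, y) = 514 + L
1/a(G(E), g) = 1/(514 + 25*(-4)²) = 1/(514 + 25*16) = 1/(514 + 400) = 1/914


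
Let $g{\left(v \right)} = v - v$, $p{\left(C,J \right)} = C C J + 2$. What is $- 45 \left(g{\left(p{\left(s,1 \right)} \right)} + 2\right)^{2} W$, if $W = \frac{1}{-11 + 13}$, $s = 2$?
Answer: $-90$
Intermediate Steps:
$p{\left(C,J \right)} = 2 + J C^{2}$ ($p{\left(C,J \right)} = C^{2} J + 2 = J C^{2} + 2 = 2 + J C^{2}$)
$g{\left(v \right)} = 0$
$W = \frac{1}{2} \approx 0.5$
$- 45 \left(g{\left(p{\left(s,1 \right)} \right)} + 2\right)^{2} W = - 45 \left(0 + 2\right)^{2} \cdot \frac{1}{2} = - 45 \cdot 2^{2} \cdot \frac{1}{2} = \left(-45\right) 4 \cdot \frac{1}{2} = \left(-180\right) \frac{1}{2} = -90$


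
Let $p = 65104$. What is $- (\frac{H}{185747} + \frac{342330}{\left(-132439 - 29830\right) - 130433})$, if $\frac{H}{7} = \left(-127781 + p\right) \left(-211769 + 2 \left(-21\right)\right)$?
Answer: $- \frac{13600329511610224}{27184259197} \approx -5.003 \cdot 10^{5}$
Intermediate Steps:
$H = 92929746329$ ($H = 7 \left(-127781 + 65104\right) \left(-211769 + 2 \left(-21\right)\right) = 7 \left(- 62677 \left(-211769 - 42\right)\right) = 7 \left(\left(-62677\right) \left(-211811\right)\right) = 7 \cdot 13275678047 = 92929746329$)
$- (\frac{H}{185747} + \frac{342330}{\left(-132439 - 29830\right) - 130433}) = - (\frac{92929746329}{185747} + \frac{342330}{\left(-132439 - 29830\right) - 130433}) = - (92929746329 \cdot \frac{1}{185747} + \frac{342330}{-162269 - 130433}) = - (\frac{92929746329}{185747} + \frac{342330}{-292702}) = - (\frac{92929746329}{185747} + 342330 \left(- \frac{1}{292702}\right)) = - (\frac{92929746329}{185747} - \frac{171165}{146351}) = \left(-1\right) \frac{13600329511610224}{27184259197} = - \frac{13600329511610224}{27184259197}$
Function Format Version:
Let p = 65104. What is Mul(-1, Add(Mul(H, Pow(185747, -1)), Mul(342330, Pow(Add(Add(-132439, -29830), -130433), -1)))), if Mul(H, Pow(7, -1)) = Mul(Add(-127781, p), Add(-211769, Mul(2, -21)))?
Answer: Rational(-13600329511610224, 27184259197) ≈ -5.0030e+5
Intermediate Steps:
H = 92929746329 (H = Mul(7, Mul(Add(-127781, 65104), Add(-211769, Mul(2, -21)))) = Mul(7, Mul(-62677, Add(-211769, -42))) = Mul(7, Mul(-62677, -211811)) = Mul(7, 13275678047) = 92929746329)
Mul(-1, Add(Mul(H, Pow(185747, -1)), Mul(342330, Pow(Add(Add(-132439, -29830), -130433), -1)))) = Mul(-1, Add(Mul(92929746329, Pow(185747, -1)), Mul(342330, Pow(Add(Add(-132439, -29830), -130433), -1)))) = Mul(-1, Add(Mul(92929746329, Rational(1, 185747)), Mul(342330, Pow(Add(-162269, -130433), -1)))) = Mul(-1, Add(Rational(92929746329, 185747), Mul(342330, Pow(-292702, -1)))) = Mul(-1, Add(Rational(92929746329, 185747), Mul(342330, Rational(-1, 292702)))) = Mul(-1, Add(Rational(92929746329, 185747), Rational(-171165, 146351))) = Mul(-1, Rational(13600329511610224, 27184259197)) = Rational(-13600329511610224, 27184259197)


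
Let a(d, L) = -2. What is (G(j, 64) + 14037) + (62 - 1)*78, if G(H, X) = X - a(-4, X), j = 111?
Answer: 18861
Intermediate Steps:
G(H, X) = 2 + X (G(H, X) = X - 1*(-2) = X + 2 = 2 + X)
(G(j, 64) + 14037) + (62 - 1)*78 = ((2 + 64) + 14037) + (62 - 1)*78 = (66 + 14037) + 61*78 = 14103 + 4758 = 18861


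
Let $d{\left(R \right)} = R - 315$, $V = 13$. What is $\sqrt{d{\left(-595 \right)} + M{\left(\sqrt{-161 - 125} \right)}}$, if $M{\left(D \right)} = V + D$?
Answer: $\sqrt{-897 + i \sqrt{286}} \approx 0.2823 + 29.951 i$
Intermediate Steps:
$d{\left(R \right)} = -315 + R$
$M{\left(D \right)} = 13 + D$
$\sqrt{d{\left(-595 \right)} + M{\left(\sqrt{-161 - 125} \right)}} = \sqrt{\left(-315 - 595\right) + \left(13 + \sqrt{-161 - 125}\right)} = \sqrt{-910 + \left(13 + \sqrt{-286}\right)} = \sqrt{-910 + \left(13 + i \sqrt{286}\right)} = \sqrt{-897 + i \sqrt{286}}$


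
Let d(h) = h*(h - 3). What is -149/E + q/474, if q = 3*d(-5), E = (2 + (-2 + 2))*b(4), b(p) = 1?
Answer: -11731/158 ≈ -74.247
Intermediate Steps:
d(h) = h*(-3 + h)
E = 2 (E = (2 + (-2 + 2))*1 = (2 + 0)*1 = 2*1 = 2)
q = 120 (q = 3*(-5*(-3 - 5)) = 3*(-5*(-8)) = 3*40 = 120)
-149/E + q/474 = -149/2 + 120/474 = -149*½ + 120*(1/474) = -149/2 + 20/79 = -11731/158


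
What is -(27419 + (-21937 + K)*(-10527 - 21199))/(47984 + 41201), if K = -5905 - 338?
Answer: -894066099/89185 ≈ -10025.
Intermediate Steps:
K = -6243
-(27419 + (-21937 + K)*(-10527 - 21199))/(47984 + 41201) = -(27419 + (-21937 - 6243)*(-10527 - 21199))/(47984 + 41201) = -(27419 - 28180*(-31726))/89185 = -(27419 + 894038680)/89185 = -894066099/89185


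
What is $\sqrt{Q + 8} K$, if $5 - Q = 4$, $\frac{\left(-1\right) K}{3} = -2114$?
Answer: $19026$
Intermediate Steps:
$K = 6342$ ($K = \left(-3\right) \left(-2114\right) = 6342$)
$Q = 1$ ($Q = 5 - 4 = 1$)
$\sqrt{Q + 8} K = \sqrt{1 + 8} \cdot 6342 = \sqrt{9} \cdot 6342 = 3 \cdot 6342 = 19026$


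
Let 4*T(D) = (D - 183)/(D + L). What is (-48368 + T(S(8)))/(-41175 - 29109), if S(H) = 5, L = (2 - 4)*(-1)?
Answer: 225747/327992 ≈ 0.68827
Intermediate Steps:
L = 2 (L = -2*(-1) = 2)
T(D) = (-183 + D)/(4*(2 + D)) (T(D) = ((D - 183)/(D + 2))/4 = ((-183 + D)/(2 + D))/4 = (-183 + D)/(4*(2 + D)))
(-48368 + T(S(8)))/(-41175 - 29109) = (-48368 + (-183 + 5)/(4*(2 + 5)))/(-41175 - 29109) = (-48368 + (1/4)*(-178)/7)/(-70284) = (-48368 + (1/4)*(1/7)*(-178))*(-1/70284) = (-48368 - 89/14)*(-1/70284) = -677241/14*(-1/70284) = 225747/327992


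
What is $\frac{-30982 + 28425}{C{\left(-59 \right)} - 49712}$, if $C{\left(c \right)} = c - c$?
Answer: $\frac{2557}{49712} \approx 0.051436$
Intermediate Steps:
$C{\left(c \right)} = 0$
$\frac{-30982 + 28425}{C{\left(-59 \right)} - 49712} = \frac{-30982 + 28425}{0 - 49712} = - \frac{2557}{-49712} = \left(-2557\right) \left(- \frac{1}{49712}\right) = \frac{2557}{49712}$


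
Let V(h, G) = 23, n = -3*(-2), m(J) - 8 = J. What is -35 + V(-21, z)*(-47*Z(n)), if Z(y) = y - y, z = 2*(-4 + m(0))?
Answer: -35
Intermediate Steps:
m(J) = 8 + J
z = 8 (z = 2*(-4 + (8 + 0)) = 2*(-4 + 8) = 2*4 = 8)
n = 6
Z(y) = 0
-35 + V(-21, z)*(-47*Z(n)) = -35 + 23*(-47*0) = -35 + 23*0 = -35 + 0 = -35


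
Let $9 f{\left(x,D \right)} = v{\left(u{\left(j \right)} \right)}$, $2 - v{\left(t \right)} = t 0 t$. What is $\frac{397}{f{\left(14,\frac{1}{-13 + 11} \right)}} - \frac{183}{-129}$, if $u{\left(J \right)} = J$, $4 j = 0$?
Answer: $\frac{153761}{86} \approx 1787.9$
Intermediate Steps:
$j = 0$ ($j = \frac{1}{4} \cdot 0 = 0$)
$v{\left(t \right)} = 2$ ($v{\left(t \right)} = 2 - t 0 t = 2 - 0 t = 2 - 0 = 2 + 0 = 2$)
$f{\left(x,D \right)} = \frac{2}{9}$ ($f{\left(x,D \right)} = \frac{1}{9} \cdot 2 = \frac{2}{9}$)
$\frac{397}{f{\left(14,\frac{1}{-13 + 11} \right)}} - \frac{183}{-129} = \frac{397}{\frac{2}{9}} - \frac{183}{-129} = 397 \cdot \frac{9}{2} - - \frac{61}{43} = \frac{3573}{2} + \frac{61}{43} = \frac{153761}{86}$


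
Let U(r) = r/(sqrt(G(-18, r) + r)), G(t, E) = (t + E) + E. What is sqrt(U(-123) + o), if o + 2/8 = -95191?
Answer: sqrt(-704034485 + 7052*I*sqrt(43))/86 ≈ 0.010133 + 308.53*I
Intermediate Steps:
o = -380765/4 (o = -1/4 - 95191 = -380765/4 ≈ -95191.)
G(t, E) = t + 2*E (G(t, E) = (E + t) + E = t + 2*E)
U(r) = r/sqrt(-18 + 3*r) (U(r) = r/(sqrt((-18 + 2*r) + r)) = r/(sqrt(-18 + 3*r)) = r/sqrt(-18 + 3*r))
sqrt(U(-123) + o) = sqrt((1/3)*(-123)*sqrt(3)/sqrt(-6 - 123) - 380765/4) = sqrt((1/3)*(-123)*sqrt(3)/sqrt(-129) - 380765/4) = sqrt((1/3)*(-123)*sqrt(3)*(-I*sqrt(129)/129) - 380765/4) = sqrt(41*I*sqrt(43)/43 - 380765/4) = sqrt(-380765/4 + 41*I*sqrt(43)/43)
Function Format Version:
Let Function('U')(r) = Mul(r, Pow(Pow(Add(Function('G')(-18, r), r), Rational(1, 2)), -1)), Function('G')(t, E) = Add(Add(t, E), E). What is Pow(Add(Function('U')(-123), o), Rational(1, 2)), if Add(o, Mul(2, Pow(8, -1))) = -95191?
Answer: Mul(Rational(1, 86), Pow(Add(-704034485, Mul(7052, I, Pow(43, Rational(1, 2)))), Rational(1, 2))) ≈ Add(0.010133, Mul(308.53, I))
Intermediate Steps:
o = Rational(-380765, 4) (o = Add(Rational(-1, 4), -95191) = Rational(-380765, 4) ≈ -95191.)
Function('G')(t, E) = Add(t, Mul(2, E)) (Function('G')(t, E) = Add(Add(E, t), E) = Add(t, Mul(2, E)))
Function('U')(r) = Mul(r, Pow(Add(-18, Mul(3, r)), Rational(-1, 2))) (Function('U')(r) = Mul(r, Pow(Pow(Add(Add(-18, Mul(2, r)), r), Rational(1, 2)), -1)) = Mul(r, Pow(Pow(Add(-18, Mul(3, r)), Rational(1, 2)), -1)) = Mul(r, Pow(Add(-18, Mul(3, r)), Rational(-1, 2))))
Pow(Add(Function('U')(-123), o), Rational(1, 2)) = Pow(Add(Mul(Rational(1, 3), -123, Pow(3, Rational(1, 2)), Pow(Add(-6, -123), Rational(-1, 2))), Rational(-380765, 4)), Rational(1, 2)) = Pow(Add(Mul(Rational(1, 3), -123, Pow(3, Rational(1, 2)), Pow(-129, Rational(-1, 2))), Rational(-380765, 4)), Rational(1, 2)) = Pow(Add(Mul(Rational(1, 3), -123, Pow(3, Rational(1, 2)), Mul(Rational(-1, 129), I, Pow(129, Rational(1, 2)))), Rational(-380765, 4)), Rational(1, 2)) = Pow(Add(Mul(Rational(41, 43), I, Pow(43, Rational(1, 2))), Rational(-380765, 4)), Rational(1, 2)) = Pow(Add(Rational(-380765, 4), Mul(Rational(41, 43), I, Pow(43, Rational(1, 2)))), Rational(1, 2))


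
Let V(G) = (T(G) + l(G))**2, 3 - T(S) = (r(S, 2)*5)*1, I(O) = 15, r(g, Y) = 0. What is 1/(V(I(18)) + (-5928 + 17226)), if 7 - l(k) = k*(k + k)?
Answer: 1/204898 ≈ 4.8805e-6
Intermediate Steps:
T(S) = 3 (T(S) = 3 - 0*5 = 3 - 0 = 3 - 1*0 = 3 + 0 = 3)
l(k) = 7 - 2*k**2 (l(k) = 7 - k*(k + k) = 7 - k*2*k = 7 - 2*k**2)
V(G) = (10 - 2*G**2)**2 (V(G) = (3 + (7 - 2*G**2))**2 = (10 - 2*G**2)**2)
1/(V(I(18)) + (-5928 + 17226)) = 1/(4*(-5 + 15**2)**2 + (-5928 + 17226)) = 1/(4*(-5 + 225)**2 + 11298) = 1/(4*220**2 + 11298) = 1/(4*48400 + 11298) = 1/(193600 + 11298) = 1/204898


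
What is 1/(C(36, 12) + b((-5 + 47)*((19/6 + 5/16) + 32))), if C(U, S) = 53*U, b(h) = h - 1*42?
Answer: 8/26849 ≈ 0.00029796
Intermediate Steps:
b(h) = -42 + h (b(h) = h - 42 = -42 + h)
1/(C(36, 12) + b((-5 + 47)*((19/6 + 5/16) + 32))) = 1/(53*36 + (-42 + (-5 + 47)*((19/6 + 5/16) + 32))) = 1/(1908 + (-42 + 42*((19*(⅙) + 5*(1/16)) + 32))) = 1/(1908 + (-42 + 42*((19/6 + 5/16) + 32))) = 1/(1908 + (-42 + 42*(167/48 + 32))) = 1/(1908 + (-42 + 42*(1703/48))) = 1/(1908 + (-42 + 11921/8)) = 1/(1908 + 11585/8) = 1/(26849/8) = 8/26849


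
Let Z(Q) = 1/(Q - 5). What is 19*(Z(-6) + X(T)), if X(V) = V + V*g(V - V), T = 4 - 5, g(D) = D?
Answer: -228/11 ≈ -20.727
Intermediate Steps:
Z(Q) = 1/(-5 + Q)
T = -1
X(V) = V (X(V) = V + V*(V - V) = V + V*0 = V + 0 = V)
19*(Z(-6) + X(T)) = 19*(1/(-5 - 6) - 1) = 19*(1/(-11) - 1) = 19*(-1/11 - 1) = 19*(-12/11) = -228/11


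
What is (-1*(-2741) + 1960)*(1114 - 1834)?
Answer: -3384720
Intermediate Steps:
(-1*(-2741) + 1960)*(1114 - 1834) = (2741 + 1960)*(-720) = 4701*(-720) = -3384720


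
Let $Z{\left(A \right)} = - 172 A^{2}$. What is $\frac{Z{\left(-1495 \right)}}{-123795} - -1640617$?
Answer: $\frac{40696921163}{24759} \approx 1.6437 \cdot 10^{6}$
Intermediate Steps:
$\frac{Z{\left(-1495 \right)}}{-123795} - -1640617 = \frac{\left(-172\right) \left(-1495\right)^{2}}{-123795} - -1640617 = \left(-172\right) 2235025 \left(- \frac{1}{123795}\right) + 1640617 = \left(-384424300\right) \left(- \frac{1}{123795}\right) + 1640617 = \frac{76884860}{24759} + 1640617 = \frac{40696921163}{24759}$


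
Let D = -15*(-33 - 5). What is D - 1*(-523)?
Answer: 1093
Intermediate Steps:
D = 570 (D = -15*(-38) = 570)
D - 1*(-523) = 570 - 1*(-523) = 570 + 523 = 1093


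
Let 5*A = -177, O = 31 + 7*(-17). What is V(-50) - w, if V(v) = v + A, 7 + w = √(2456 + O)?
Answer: -392/5 - 8*√37 ≈ -127.06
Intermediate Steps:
O = -88 (O = 31 - 119 = -88)
A = -177/5 (A = (⅕)*(-177) = -177/5 ≈ -35.400)
w = -7 + 8*√37 (w = -7 + √(2456 - 88) = -7 + √2368 = -7 + 8*√37 ≈ 41.662)
V(v) = -177/5 + v (V(v) = v - 177/5 = -177/5 + v)
V(-50) - w = (-177/5 - 50) - (-7 + 8*√37) = -427/5 + (7 - 8*√37) = -392/5 - 8*√37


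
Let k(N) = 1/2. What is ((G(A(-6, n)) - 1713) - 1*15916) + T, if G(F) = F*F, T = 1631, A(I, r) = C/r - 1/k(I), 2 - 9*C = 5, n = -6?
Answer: -5182127/324 ≈ -15994.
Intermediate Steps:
k(N) = 1/2
C = -1/3 (C = 2/9 - 1/9*5 = 2/9 - 5/9 = -1/3 ≈ -0.33333)
A(I, r) = -2 - 1/(3*r) (A(I, r) = -1/(3*r) - 1/1/2 = -1/(3*r) - 1*2 = -1/(3*r) - 2 = -2 - 1/(3*r))
G(F) = F**2
((G(A(-6, n)) - 1713) - 1*15916) + T = (((-2 - 1/3/(-6))**2 - 1713) - 1*15916) + 1631 = (((-2 - 1/3*(-1/6))**2 - 1713) - 15916) + 1631 = (((-2 + 1/18)**2 - 1713) - 15916) + 1631 = (((-35/18)**2 - 1713) - 15916) + 1631 = ((1225/324 - 1713) - 15916) + 1631 = (-553787/324 - 15916) + 1631 = -5710571/324 + 1631 = -5182127/324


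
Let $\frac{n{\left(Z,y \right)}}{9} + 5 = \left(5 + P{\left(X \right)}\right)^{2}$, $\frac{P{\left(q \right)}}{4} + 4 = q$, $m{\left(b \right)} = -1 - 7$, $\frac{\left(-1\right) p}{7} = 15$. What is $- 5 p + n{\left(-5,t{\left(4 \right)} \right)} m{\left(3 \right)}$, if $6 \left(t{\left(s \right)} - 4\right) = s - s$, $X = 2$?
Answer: $237$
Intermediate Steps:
$p = -105$ ($p = \left(-7\right) 15 = -105$)
$t{\left(s \right)} = 4$ ($t{\left(s \right)} = 4 + \frac{s - s}{6} = 4 + \frac{1}{6} \cdot 0 = 4 + 0 = 4$)
$m{\left(b \right)} = -8$ ($m{\left(b \right)} = -1 - 7 = -8$)
$P{\left(q \right)} = -16 + 4 q$
$n{\left(Z,y \right)} = 36$ ($n{\left(Z,y \right)} = -45 + 9 \left(5 + \left(-16 + 4 \cdot 2\right)\right)^{2} = -45 + 9 \left(5 + \left(-16 + 8\right)\right)^{2} = -45 + 9 \left(5 - 8\right)^{2} = -45 + 9 \left(-3\right)^{2} = -45 + 9 \cdot 9 = -45 + 81 = 36$)
$- 5 p + n{\left(-5,t{\left(4 \right)} \right)} m{\left(3 \right)} = \left(-5\right) \left(-105\right) + 36 \left(-8\right) = 525 - 288 = 237$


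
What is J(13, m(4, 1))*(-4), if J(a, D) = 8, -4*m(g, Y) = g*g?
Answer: -32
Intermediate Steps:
m(g, Y) = -g²/4 (m(g, Y) = -g*g/4 = -g²/4)
J(13, m(4, 1))*(-4) = 8*(-4) = -32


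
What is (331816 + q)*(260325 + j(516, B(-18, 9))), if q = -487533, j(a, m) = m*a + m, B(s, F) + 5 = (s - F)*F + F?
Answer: -21296168354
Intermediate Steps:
B(s, F) = -5 + F + F*(s - F) (B(s, F) = -5 + ((s - F)*F + F) = -5 + (F*(s - F) + F) = -5 + (F + F*(s - F)) = -5 + F + F*(s - F))
j(a, m) = m + a*m (j(a, m) = a*m + m = m + a*m)
(331816 + q)*(260325 + j(516, B(-18, 9))) = (331816 - 487533)*(260325 + (-5 + 9 - 1*9**2 + 9*(-18))*(1 + 516)) = -155717*(260325 + (-5 + 9 - 1*81 - 162)*517) = -155717*(260325 + (-5 + 9 - 81 - 162)*517) = -155717*(260325 - 239*517) = -155717*(260325 - 123563) = -155717*136762 = -21296168354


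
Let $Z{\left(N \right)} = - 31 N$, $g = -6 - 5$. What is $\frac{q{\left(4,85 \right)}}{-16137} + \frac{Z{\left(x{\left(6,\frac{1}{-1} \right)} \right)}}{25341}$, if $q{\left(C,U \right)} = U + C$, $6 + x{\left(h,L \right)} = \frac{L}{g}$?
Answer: $\frac{21232}{12391749} \approx 0.0017134$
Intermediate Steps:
$g = -11$ ($g = -6 - 5 = -11$)
$x{\left(h,L \right)} = -6 - \frac{L}{11}$ ($x{\left(h,L \right)} = -6 + \frac{L}{-11} = -6 + L \left(- \frac{1}{11}\right) = -6 - \frac{L}{11}$)
$q{\left(C,U \right)} = C + U$
$\frac{q{\left(4,85 \right)}}{-16137} + \frac{Z{\left(x{\left(6,\frac{1}{-1} \right)} \right)}}{25341} = \frac{4 + 85}{-16137} + \frac{\left(-31\right) \left(-6 - \frac{1}{11 \left(-1\right)}\right)}{25341} = 89 \left(- \frac{1}{16137}\right) + - 31 \left(-6 - - \frac{1}{11}\right) \frac{1}{25341} = - \frac{89}{16137} + - 31 \left(-6 + \frac{1}{11}\right) \frac{1}{25341} = - \frac{89}{16137} + \left(-31\right) \left(- \frac{65}{11}\right) \frac{1}{25341} = - \frac{89}{16137} + \frac{2015}{11} \cdot \frac{1}{25341} = - \frac{89}{16137} + \frac{2015}{278751} = \frac{21232}{12391749}$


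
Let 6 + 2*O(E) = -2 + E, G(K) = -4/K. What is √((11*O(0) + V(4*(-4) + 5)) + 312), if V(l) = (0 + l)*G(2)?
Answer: √290 ≈ 17.029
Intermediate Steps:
O(E) = -4 + E/2 (O(E) = -3 + (-2 + E)/2 = -3 + (-1 + E/2) = -4 + E/2)
V(l) = -2*l (V(l) = (0 + l)*(-4/2) = l*(-4*½) = l*(-2) = -2*l)
√((11*O(0) + V(4*(-4) + 5)) + 312) = √((11*(-4 + (½)*0) - 2*(4*(-4) + 5)) + 312) = √((11*(-4 + 0) - 2*(-16 + 5)) + 312) = √((11*(-4) - 2*(-11)) + 312) = √((-44 + 22) + 312) = √(-22 + 312) = √290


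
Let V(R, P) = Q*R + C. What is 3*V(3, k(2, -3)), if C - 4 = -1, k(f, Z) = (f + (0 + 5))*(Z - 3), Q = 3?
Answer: 36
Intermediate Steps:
k(f, Z) = (-3 + Z)*(5 + f) (k(f, Z) = (f + 5)*(-3 + Z) = (5 + f)*(-3 + Z) = (-3 + Z)*(5 + f))
C = 3 (C = 4 - 1 = 3)
V(R, P) = 3 + 3*R (V(R, P) = 3*R + 3 = 3 + 3*R)
3*V(3, k(2, -3)) = 3*(3 + 3*3) = 3*(3 + 9) = 3*12 = 36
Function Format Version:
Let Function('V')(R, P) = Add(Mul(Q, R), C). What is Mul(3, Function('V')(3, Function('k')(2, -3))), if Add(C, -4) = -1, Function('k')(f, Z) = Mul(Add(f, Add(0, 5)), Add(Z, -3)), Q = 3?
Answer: 36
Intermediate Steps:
Function('k')(f, Z) = Mul(Add(-3, Z), Add(5, f)) (Function('k')(f, Z) = Mul(Add(f, 5), Add(-3, Z)) = Mul(Add(5, f), Add(-3, Z)) = Mul(Add(-3, Z), Add(5, f)))
C = 3 (C = Add(4, -1) = 3)
Function('V')(R, P) = Add(3, Mul(3, R)) (Function('V')(R, P) = Add(Mul(3, R), 3) = Add(3, Mul(3, R)))
Mul(3, Function('V')(3, Function('k')(2, -3))) = Mul(3, Add(3, Mul(3, 3))) = Mul(3, Add(3, 9)) = Mul(3, 12) = 36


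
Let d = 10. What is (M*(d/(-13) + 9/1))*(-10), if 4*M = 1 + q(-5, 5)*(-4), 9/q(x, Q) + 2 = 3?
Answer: 18725/26 ≈ 720.19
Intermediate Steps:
q(x, Q) = 9 (q(x, Q) = 9/(-2 + 3) = 9/1 = 9*1 = 9)
M = -35/4 (M = (1 + 9*(-4))/4 = (1 - 36)/4 = (¼)*(-35) = -35/4 ≈ -8.7500)
(M*(d/(-13) + 9/1))*(-10) = -35*(10/(-13) + 9/1)/4*(-10) = -35*(10*(-1/13) + 9*1)/4*(-10) = -35*(-10/13 + 9)/4*(-10) = -35/4*107/13*(-10) = -3745/52*(-10) = 18725/26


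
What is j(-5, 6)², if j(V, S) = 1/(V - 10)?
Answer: 1/225 ≈ 0.0044444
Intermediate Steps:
j(V, S) = 1/(-10 + V)
j(-5, 6)² = (1/(-10 - 5))² = (1/(-15))² = (-1/15)² = 1/225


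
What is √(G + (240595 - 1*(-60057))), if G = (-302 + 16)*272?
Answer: 2*√55715 ≈ 472.08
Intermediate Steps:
G = -77792 (G = -286*272 = -77792)
√(G + (240595 - 1*(-60057))) = √(-77792 + (240595 - 1*(-60057))) = √(-77792 + (240595 + 60057)) = √(-77792 + 300652) = √222860 = 2*√55715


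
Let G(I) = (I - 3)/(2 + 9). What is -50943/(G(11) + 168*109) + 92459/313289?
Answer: -156933755837/63108936160 ≈ -2.4867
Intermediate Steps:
G(I) = -3/11 + I/11 (G(I) = (-3 + I)/11 = (-3 + I)*(1/11) = -3/11 + I/11)
-50943/(G(11) + 168*109) + 92459/313289 = -50943/((-3/11 + (1/11)*11) + 168*109) + 92459/313289 = -50943/((-3/11 + 1) + 18312) + 92459*(1/313289) = -50943/(8/11 + 18312) + 92459/313289 = -50943/201440/11 + 92459/313289 = -50943*11/201440 + 92459/313289 = -560373/201440 + 92459/313289 = -156933755837/63108936160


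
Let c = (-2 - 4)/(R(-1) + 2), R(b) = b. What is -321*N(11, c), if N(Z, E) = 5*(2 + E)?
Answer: 6420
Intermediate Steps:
c = -6 (c = (-2 - 4)/(-1 + 2) = -6/1 = -6*1 = -6)
N(Z, E) = 10 + 5*E
-321*N(11, c) = -321*(10 + 5*(-6)) = -321*(10 - 30) = -321*(-20) = 6420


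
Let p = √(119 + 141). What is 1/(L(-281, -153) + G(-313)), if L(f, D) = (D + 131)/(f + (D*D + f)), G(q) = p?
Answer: 2077/560810768 + 4313929*√65/560810768 ≈ 0.062021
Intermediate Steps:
p = 2*√65 (p = √260 = 2*√65 ≈ 16.125)
G(q) = 2*√65
L(f, D) = (131 + D)/(D² + 2*f) (L(f, D) = (131 + D)/(f + (D² + f)) = (131 + D)/(f + (f + D²)) = (131 + D)/(D² + 2*f))
1/(L(-281, -153) + G(-313)) = 1/((131 - 153)/((-153)² + 2*(-281)) + 2*√65) = 1/(-22/(23409 - 562) + 2*√65) = 1/(-22/22847 + 2*√65) = 1/((1/22847)*(-22) + 2*√65) = 1/(-2/2077 + 2*√65)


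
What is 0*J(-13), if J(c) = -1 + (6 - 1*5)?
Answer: 0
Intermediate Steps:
J(c) = 0 (J(c) = -1 + (6 - 5) = -1 + 1 = 0)
0*J(-13) = 0*0 = 0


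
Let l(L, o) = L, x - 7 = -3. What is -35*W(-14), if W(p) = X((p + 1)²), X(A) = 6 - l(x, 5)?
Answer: -70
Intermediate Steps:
x = 4 (x = 7 - 3 = 4)
X(A) = 2 (X(A) = 6 - 1*4 = 6 - 4 = 2)
W(p) = 2
-35*W(-14) = -35*2 = -70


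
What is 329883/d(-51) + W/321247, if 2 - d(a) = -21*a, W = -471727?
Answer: -106478200264/343413043 ≈ -310.06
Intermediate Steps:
d(a) = 2 + 21*a (d(a) = 2 - (-21)*a = 2 + 21*a)
329883/d(-51) + W/321247 = 329883/(2 + 21*(-51)) - 471727/321247 = 329883/(2 - 1071) - 471727*1/321247 = 329883/(-1069) - 471727/321247 = 329883*(-1/1069) - 471727/321247 = -329883/1069 - 471727/321247 = -106478200264/343413043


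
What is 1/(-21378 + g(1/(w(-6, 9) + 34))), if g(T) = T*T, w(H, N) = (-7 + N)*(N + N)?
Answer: -4900/104752199 ≈ -4.6777e-5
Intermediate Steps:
w(H, N) = 2*N*(-7 + N) (w(H, N) = (-7 + N)*(2*N) = 2*N*(-7 + N))
g(T) = T²
1/(-21378 + g(1/(w(-6, 9) + 34))) = 1/(-21378 + (1/(2*9*(-7 + 9) + 34))²) = 1/(-21378 + (1/(2*9*2 + 34))²) = 1/(-21378 + (1/(36 + 34))²) = 1/(-21378 + (1/70)²) = 1/(-21378 + 1/4900) = 1/(-104752199/4900) = -4900/104752199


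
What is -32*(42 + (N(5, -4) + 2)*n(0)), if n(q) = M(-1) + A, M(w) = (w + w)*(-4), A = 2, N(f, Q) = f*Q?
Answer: 4416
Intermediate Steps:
N(f, Q) = Q*f
M(w) = -8*w (M(w) = (2*w)*(-4) = -8*w)
n(q) = 10 (n(q) = -8*(-1) + 2 = 8 + 2 = 10)
-32*(42 + (N(5, -4) + 2)*n(0)) = -32*(42 + (-4*5 + 2)*10) = -32*(42 + (-20 + 2)*10) = -32*(42 - 18*10) = -32*(42 - 180) = -32*(-138) = 4416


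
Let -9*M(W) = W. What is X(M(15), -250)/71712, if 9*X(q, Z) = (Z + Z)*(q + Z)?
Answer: 94375/484056 ≈ 0.19497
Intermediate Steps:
M(W) = -W/9
X(q, Z) = 2*Z*(Z + q)/9 (X(q, Z) = ((Z + Z)*(q + Z))/9 = ((2*Z)*(Z + q))/9 = (2*Z*(Z + q))/9 = 2*Z*(Z + q)/9)
X(M(15), -250)/71712 = ((2/9)*(-250)*(-250 - ⅑*15))/71712 = ((2/9)*(-250)*(-250 - 5/3))*(1/71712) = ((2/9)*(-250)*(-755/3))*(1/71712) = (377500/27)*(1/71712) = 94375/484056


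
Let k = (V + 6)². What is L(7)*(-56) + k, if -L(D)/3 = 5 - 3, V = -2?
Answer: 352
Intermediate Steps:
L(D) = -6 (L(D) = -3*(5 - 3) = -3*2 = -6)
k = 16 (k = (-2 + 6)² = 4² = 16)
L(7)*(-56) + k = -6*(-56) + 16 = 336 + 16 = 352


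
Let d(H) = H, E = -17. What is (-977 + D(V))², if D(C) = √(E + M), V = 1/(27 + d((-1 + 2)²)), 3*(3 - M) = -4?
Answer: (2931 - I*√114)²/9 ≈ 9.5452e+5 - 6954.3*I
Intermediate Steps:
M = 13/3 (M = 3 - ⅓*(-4) = 3 + 4/3 = 13/3 ≈ 4.3333)
V = 1/28 (V = 1/(27 + (-1 + 2)²) = 1/(27 + 1²) = 1/(27 + 1) = 1/28 ≈ 0.035714)
D(C) = I*√114/3 (D(C) = √(-17 + 13/3) = √(-38/3) = I*√114/3)
(-977 + D(V))² = (-977 + I*√114/3)²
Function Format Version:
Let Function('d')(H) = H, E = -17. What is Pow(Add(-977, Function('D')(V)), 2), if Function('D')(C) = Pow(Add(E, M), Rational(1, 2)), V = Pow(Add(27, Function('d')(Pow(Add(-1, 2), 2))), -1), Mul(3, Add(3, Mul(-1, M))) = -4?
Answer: Mul(Rational(1, 9), Pow(Add(2931, Mul(-1, I, Pow(114, Rational(1, 2)))), 2)) ≈ Add(9.5452e+5, Mul(-6954.3, I))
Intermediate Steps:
M = Rational(13, 3) (M = Add(3, Mul(Rational(-1, 3), -4)) = Add(3, Rational(4, 3)) = Rational(13, 3) ≈ 4.3333)
V = Rational(1, 28) (V = Pow(Add(27, Pow(Add(-1, 2), 2)), -1) = Pow(Add(27, Pow(1, 2)), -1) = Pow(Add(27, 1), -1) = Pow(28, -1) = Rational(1, 28) ≈ 0.035714)
Function('D')(C) = Mul(Rational(1, 3), I, Pow(114, Rational(1, 2))) (Function('D')(C) = Pow(Add(-17, Rational(13, 3)), Rational(1, 2)) = Pow(Rational(-38, 3), Rational(1, 2)) = Mul(Rational(1, 3), I, Pow(114, Rational(1, 2))))
Pow(Add(-977, Function('D')(V)), 2) = Pow(Add(-977, Mul(Rational(1, 3), I, Pow(114, Rational(1, 2)))), 2)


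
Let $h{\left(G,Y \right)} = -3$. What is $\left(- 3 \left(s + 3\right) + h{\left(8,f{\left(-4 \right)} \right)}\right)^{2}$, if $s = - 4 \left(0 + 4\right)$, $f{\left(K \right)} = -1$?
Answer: $1296$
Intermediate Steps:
$s = -16$ ($s = \left(-4\right) 4 = -16$)
$\left(- 3 \left(s + 3\right) + h{\left(8,f{\left(-4 \right)} \right)}\right)^{2} = \left(- 3 \left(-16 + 3\right) - 3\right)^{2} = \left(\left(-3\right) \left(-13\right) - 3\right)^{2} = \left(39 - 3\right)^{2} = 36^{2} = 1296$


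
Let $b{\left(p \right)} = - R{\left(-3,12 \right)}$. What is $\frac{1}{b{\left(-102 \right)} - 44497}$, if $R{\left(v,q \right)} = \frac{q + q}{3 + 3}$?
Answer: $- \frac{1}{44501} \approx -2.2471 \cdot 10^{-5}$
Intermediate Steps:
$R{\left(v,q \right)} = \frac{q}{3}$ ($R{\left(v,q \right)} = \frac{2 q}{6} = 2 q \frac{1}{6} = \frac{q}{3}$)
$b{\left(p \right)} = -4$ ($b{\left(p \right)} = - \frac{12}{3} = \left(-1\right) 4 = -4$)
$\frac{1}{b{\left(-102 \right)} - 44497} = \frac{1}{-4 - 44497} = \frac{1}{-44501} = - \frac{1}{44501}$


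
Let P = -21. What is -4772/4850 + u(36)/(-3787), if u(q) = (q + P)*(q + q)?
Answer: -11654782/9183475 ≈ -1.2691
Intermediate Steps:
u(q) = 2*q*(-21 + q) (u(q) = (q - 21)*(q + q) = (-21 + q)*(2*q) = 2*q*(-21 + q))
-4772/4850 + u(36)/(-3787) = -4772/4850 + (2*36*(-21 + 36))/(-3787) = -4772*1/4850 + (2*36*15)*(-1/3787) = -2386/2425 + 1080*(-1/3787) = -2386/2425 - 1080/3787 = -11654782/9183475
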